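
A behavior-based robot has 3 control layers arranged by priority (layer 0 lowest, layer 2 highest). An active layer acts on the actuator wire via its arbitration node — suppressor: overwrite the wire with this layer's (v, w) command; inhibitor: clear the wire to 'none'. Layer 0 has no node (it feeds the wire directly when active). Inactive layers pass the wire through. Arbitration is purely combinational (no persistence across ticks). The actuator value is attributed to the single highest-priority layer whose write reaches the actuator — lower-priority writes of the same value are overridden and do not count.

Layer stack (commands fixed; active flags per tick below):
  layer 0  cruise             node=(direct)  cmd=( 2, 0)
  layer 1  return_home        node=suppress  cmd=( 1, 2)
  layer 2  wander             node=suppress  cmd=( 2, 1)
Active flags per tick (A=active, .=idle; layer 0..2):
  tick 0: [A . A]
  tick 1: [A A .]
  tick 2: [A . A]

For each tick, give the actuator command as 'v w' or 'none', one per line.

2 1
1 2
2 1

tick 0:
  L0 cruise: active, feeds wire = (2, 0)
  L1 return_home: idle → wire stays (2, 0)
  L2 wander: active, suppressor → wire = (2, 1)
  actuator = (2, 1)
tick 1:
  L0 cruise: active, feeds wire = (2, 0)
  L1 return_home: active, suppressor → wire = (1, 2)
  L2 wander: idle → wire stays (1, 2)
  actuator = (1, 2)
tick 2:
  L0 cruise: active, feeds wire = (2, 0)
  L1 return_home: idle → wire stays (2, 0)
  L2 wander: active, suppressor → wire = (2, 1)
  actuator = (2, 1)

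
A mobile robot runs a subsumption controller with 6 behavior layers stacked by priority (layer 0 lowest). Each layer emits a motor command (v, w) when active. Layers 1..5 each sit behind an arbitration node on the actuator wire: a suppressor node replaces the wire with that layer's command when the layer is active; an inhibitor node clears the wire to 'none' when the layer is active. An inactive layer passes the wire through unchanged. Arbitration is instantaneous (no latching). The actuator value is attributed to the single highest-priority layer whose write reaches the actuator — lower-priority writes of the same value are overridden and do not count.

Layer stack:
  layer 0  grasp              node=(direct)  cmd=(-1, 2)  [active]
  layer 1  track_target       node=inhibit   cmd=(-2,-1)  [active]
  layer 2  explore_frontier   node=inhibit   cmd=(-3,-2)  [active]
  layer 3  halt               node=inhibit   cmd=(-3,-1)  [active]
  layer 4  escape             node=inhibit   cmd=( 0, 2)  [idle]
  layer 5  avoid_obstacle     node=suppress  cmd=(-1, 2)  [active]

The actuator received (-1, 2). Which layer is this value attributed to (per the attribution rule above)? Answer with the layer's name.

layer 0 (grasp) active — direct: (-1, 2)
layer 1 (track_target) active — inhibits: none
layer 2 (explore_frontier) active — inhibits: none
layer 3 (halt) active — inhibits: none
layer 4 (escape) idle — unchanged: none
layer 5 (avoid_obstacle) active — suppresses: (-1, 2)
→ actuator (-1, 2)
last writer: layer 5 = avoid_obstacle

avoid_obstacle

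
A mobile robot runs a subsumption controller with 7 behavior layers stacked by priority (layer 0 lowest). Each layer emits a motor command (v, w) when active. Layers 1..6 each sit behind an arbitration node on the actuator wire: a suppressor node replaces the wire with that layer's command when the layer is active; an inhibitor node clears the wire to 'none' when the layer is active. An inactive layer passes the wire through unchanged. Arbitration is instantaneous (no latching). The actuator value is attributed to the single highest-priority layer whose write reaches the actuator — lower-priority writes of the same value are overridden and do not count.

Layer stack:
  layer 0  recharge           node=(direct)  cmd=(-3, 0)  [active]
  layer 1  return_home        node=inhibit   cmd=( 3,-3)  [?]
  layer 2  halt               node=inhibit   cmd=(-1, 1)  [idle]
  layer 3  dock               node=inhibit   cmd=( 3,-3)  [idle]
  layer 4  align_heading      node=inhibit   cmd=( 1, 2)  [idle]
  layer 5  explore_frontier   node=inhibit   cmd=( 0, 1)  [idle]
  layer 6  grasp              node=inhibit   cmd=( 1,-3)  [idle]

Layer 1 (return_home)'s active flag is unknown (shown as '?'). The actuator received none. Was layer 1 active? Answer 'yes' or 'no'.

If layer 1 is active=yes:
  actuator would be none
If layer 1 is active=no:
  actuator would be (-3, 0)
Observed none, so layer 1 was active.

yes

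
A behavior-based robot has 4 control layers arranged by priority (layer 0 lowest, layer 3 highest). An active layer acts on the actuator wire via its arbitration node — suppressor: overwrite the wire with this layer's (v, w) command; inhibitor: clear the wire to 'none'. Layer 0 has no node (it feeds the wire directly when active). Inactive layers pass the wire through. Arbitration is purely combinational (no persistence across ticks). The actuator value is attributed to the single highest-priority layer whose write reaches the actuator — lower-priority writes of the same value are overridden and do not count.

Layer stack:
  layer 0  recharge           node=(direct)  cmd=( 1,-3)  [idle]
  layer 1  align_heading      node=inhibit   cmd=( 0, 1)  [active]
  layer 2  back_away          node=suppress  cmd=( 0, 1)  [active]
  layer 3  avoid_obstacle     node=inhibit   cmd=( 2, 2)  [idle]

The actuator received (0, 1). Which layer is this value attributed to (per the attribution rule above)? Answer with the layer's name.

L0 recharge: idle → wire = none
L1 align_heading: active, inhibitor → wire = none
L2 back_away: active, suppressor → wire = (0, 1)
L3 avoid_obstacle: idle → wire stays (0, 1)
actuator = (0, 1)
last writer: layer 2 = back_away

back_away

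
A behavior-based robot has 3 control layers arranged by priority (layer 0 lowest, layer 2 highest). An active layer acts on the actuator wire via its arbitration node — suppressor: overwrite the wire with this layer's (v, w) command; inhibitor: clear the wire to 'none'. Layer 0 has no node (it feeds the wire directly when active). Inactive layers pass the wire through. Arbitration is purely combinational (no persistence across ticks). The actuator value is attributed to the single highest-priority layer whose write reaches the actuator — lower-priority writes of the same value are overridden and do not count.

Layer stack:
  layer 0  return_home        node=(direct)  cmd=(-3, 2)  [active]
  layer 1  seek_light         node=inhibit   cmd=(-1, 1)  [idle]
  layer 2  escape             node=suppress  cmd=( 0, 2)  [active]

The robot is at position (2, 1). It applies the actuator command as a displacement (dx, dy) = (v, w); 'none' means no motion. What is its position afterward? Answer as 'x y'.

[0] return_home on; wire := (-3, 2)
[1] seek_light off; pass (-3, 2)
[2] escape on (suppress); wire := (0, 2)
output (0, 2)
position: (2, 1) + (0, 2) = (2, 3)

2 3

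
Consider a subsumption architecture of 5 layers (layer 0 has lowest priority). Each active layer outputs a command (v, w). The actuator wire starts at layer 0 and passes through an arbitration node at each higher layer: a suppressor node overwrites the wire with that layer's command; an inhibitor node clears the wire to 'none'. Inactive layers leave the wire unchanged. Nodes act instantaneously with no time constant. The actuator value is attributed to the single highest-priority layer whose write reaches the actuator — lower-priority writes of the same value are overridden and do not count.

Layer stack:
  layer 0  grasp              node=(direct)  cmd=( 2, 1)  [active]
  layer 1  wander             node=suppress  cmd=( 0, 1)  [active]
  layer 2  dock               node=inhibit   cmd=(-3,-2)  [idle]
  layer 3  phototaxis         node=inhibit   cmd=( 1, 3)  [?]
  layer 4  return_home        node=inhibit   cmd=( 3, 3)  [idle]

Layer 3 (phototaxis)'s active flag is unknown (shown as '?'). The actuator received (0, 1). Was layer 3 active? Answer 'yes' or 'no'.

If layer 3 is active=yes:
  actuator would be none
If layer 3 is active=no:
  actuator would be (0, 1)
Observed (0, 1), so layer 3 was idle.

no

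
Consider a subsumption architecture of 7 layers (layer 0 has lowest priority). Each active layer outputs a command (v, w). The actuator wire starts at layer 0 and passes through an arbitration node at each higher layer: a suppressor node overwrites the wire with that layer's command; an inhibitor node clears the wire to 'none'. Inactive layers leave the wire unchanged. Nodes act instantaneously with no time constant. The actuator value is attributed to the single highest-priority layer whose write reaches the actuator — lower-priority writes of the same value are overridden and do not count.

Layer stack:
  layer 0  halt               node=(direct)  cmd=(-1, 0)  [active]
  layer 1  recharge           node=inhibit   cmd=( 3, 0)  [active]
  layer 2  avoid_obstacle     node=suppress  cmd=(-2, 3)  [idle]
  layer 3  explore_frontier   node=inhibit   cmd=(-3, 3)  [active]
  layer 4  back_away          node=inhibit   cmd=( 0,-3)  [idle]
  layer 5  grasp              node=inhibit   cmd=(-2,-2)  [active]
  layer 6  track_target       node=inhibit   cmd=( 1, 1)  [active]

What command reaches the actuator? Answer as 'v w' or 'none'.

none

L0 halt: active, feeds wire = (-1, 0)
L1 recharge: active, inhibitor → wire = none
L2 avoid_obstacle: idle → wire stays none
L3 explore_frontier: active, inhibitor → wire = none
L4 back_away: idle → wire stays none
L5 grasp: active, inhibitor → wire = none
L6 track_target: active, inhibitor → wire = none
actuator = none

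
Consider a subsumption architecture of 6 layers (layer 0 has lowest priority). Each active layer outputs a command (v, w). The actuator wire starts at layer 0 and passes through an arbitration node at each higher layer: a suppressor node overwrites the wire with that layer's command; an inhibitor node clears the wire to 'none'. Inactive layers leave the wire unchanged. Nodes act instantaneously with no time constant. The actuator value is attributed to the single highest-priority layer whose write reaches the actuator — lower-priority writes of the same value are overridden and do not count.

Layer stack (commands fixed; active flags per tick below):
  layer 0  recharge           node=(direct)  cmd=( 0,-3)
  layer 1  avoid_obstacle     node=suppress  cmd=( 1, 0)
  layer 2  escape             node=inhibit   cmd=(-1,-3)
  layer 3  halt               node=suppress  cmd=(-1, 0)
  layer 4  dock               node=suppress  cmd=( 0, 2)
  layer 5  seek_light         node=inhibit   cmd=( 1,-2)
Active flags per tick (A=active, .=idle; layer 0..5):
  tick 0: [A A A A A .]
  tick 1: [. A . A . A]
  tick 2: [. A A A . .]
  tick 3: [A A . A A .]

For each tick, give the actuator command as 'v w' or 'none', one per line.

tick 0:
  layer 0 (recharge) active — direct: (0, -3)
  layer 1 (avoid_obstacle) active — suppresses: (1, 0)
  layer 2 (escape) active — inhibits: none
  layer 3 (halt) active — suppresses: (-1, 0)
  layer 4 (dock) active — suppresses: (0, 2)
  layer 5 (seek_light) idle — unchanged: (0, 2)
  → actuator (0, 2)
tick 1:
  layer 0 (recharge) idle — none
  layer 1 (avoid_obstacle) active — suppresses: (1, 0)
  layer 2 (escape) idle — unchanged: (1, 0)
  layer 3 (halt) active — suppresses: (-1, 0)
  layer 4 (dock) idle — unchanged: (-1, 0)
  layer 5 (seek_light) active — inhibits: none
  → actuator none
tick 2:
  layer 0 (recharge) idle — none
  layer 1 (avoid_obstacle) active — suppresses: (1, 0)
  layer 2 (escape) active — inhibits: none
  layer 3 (halt) active — suppresses: (-1, 0)
  layer 4 (dock) idle — unchanged: (-1, 0)
  layer 5 (seek_light) idle — unchanged: (-1, 0)
  → actuator (-1, 0)
tick 3:
  layer 0 (recharge) active — direct: (0, -3)
  layer 1 (avoid_obstacle) active — suppresses: (1, 0)
  layer 2 (escape) idle — unchanged: (1, 0)
  layer 3 (halt) active — suppresses: (-1, 0)
  layer 4 (dock) active — suppresses: (0, 2)
  layer 5 (seek_light) idle — unchanged: (0, 2)
  → actuator (0, 2)

0 2
none
-1 0
0 2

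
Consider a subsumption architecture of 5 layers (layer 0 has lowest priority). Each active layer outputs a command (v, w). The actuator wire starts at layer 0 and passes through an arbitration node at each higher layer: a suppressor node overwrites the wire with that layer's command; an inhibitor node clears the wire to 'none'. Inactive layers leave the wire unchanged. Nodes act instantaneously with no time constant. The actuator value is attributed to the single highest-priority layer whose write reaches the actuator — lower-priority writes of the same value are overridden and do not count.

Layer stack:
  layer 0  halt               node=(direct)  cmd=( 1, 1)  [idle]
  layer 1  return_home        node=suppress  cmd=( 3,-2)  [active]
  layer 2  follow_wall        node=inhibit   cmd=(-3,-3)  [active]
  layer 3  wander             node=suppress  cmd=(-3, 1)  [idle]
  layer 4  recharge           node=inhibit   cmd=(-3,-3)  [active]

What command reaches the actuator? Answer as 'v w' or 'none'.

none

L0 halt: idle → wire = none
L1 return_home: active, suppressor → wire = (3, -2)
L2 follow_wall: active, inhibitor → wire = none
L3 wander: idle → wire stays none
L4 recharge: active, inhibitor → wire = none
actuator = none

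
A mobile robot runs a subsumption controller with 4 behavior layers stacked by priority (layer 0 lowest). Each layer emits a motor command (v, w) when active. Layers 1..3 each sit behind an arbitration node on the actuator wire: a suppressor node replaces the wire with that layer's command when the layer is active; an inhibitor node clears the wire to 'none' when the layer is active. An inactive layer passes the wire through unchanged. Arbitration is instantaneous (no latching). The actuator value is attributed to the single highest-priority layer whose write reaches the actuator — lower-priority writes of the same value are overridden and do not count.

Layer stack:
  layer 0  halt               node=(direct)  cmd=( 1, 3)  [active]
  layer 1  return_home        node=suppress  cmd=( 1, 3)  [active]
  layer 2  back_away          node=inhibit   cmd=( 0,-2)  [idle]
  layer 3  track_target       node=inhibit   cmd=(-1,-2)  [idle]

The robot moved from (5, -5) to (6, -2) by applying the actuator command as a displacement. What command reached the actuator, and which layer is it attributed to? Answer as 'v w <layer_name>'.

displacement = (6, -2) − (5, -5) = (1, 3)
[0] halt on; wire := (1, 3)
[1] return_home on (suppress); wire := (1, 3)
[2] back_away off; pass (1, 3)
[3] track_target off; pass (1, 3)
output (1, 3) — from layer 1 (return_home)

1 3 return_home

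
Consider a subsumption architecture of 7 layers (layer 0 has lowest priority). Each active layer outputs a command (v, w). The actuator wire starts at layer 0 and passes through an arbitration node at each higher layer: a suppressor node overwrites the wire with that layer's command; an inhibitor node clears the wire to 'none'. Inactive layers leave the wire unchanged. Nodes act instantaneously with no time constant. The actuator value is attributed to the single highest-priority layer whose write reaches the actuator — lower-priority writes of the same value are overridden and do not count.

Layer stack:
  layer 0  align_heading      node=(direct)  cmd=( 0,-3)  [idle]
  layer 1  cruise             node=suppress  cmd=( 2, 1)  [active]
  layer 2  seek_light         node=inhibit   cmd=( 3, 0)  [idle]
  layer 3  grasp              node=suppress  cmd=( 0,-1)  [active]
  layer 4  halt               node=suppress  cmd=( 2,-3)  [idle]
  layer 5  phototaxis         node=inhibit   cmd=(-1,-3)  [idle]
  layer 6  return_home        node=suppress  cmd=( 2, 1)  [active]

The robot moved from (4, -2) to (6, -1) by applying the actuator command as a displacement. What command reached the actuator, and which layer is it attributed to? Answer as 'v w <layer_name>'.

displacement = (6, -1) − (4, -2) = (2, 1)
L0 align_heading: idle → wire = none
L1 cruise: active, suppressor → wire = (2, 1)
L2 seek_light: idle → wire stays (2, 1)
L3 grasp: active, suppressor → wire = (0, -1)
L4 halt: idle → wire stays (0, -1)
L5 phototaxis: idle → wire stays (0, -1)
L6 return_home: active, suppressor → wire = (2, 1)
actuator = (2, 1) — from layer 6 (return_home)

2 1 return_home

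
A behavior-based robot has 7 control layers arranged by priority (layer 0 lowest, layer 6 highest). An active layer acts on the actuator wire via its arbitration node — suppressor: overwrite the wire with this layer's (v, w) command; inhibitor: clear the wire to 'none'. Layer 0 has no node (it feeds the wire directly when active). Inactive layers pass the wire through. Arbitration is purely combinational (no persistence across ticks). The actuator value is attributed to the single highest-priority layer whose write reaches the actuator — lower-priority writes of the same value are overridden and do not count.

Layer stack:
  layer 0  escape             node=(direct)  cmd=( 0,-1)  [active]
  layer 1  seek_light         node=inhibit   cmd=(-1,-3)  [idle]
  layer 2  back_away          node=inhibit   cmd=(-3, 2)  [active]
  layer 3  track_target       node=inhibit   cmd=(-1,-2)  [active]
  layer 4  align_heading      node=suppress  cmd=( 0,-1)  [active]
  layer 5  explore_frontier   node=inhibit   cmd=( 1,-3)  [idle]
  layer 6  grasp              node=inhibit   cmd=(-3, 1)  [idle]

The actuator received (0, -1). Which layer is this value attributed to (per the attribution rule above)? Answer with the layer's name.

layer 0 (escape) active — direct: (0, -1)
layer 1 (seek_light) idle — unchanged: (0, -1)
layer 2 (back_away) active — inhibits: none
layer 3 (track_target) active — inhibits: none
layer 4 (align_heading) active — suppresses: (0, -1)
layer 5 (explore_frontier) idle — unchanged: (0, -1)
layer 6 (grasp) idle — unchanged: (0, -1)
→ actuator (0, -1)
last writer: layer 4 = align_heading

align_heading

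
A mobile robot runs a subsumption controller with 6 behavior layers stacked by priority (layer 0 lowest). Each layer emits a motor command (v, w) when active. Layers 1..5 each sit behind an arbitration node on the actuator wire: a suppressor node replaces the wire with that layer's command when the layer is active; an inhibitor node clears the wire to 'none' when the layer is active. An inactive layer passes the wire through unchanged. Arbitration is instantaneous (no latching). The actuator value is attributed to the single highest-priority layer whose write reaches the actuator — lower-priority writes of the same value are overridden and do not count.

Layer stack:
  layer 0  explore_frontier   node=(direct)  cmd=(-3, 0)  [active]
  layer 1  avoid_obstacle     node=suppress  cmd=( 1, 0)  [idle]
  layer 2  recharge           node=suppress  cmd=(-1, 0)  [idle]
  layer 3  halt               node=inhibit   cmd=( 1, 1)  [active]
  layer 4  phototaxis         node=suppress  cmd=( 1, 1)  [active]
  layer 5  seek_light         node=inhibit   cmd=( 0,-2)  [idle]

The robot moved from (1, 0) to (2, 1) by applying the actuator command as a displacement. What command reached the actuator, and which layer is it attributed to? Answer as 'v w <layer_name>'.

1 1 phototaxis

displacement = (2, 1) − (1, 0) = (1, 1)
layer 0 (explore_frontier) active — direct: (-3, 0)
layer 1 (avoid_obstacle) idle — unchanged: (-3, 0)
layer 2 (recharge) idle — unchanged: (-3, 0)
layer 3 (halt) active — inhibits: none
layer 4 (phototaxis) active — suppresses: (1, 1)
layer 5 (seek_light) idle — unchanged: (1, 1)
→ actuator (1, 1) — from layer 4 (phototaxis)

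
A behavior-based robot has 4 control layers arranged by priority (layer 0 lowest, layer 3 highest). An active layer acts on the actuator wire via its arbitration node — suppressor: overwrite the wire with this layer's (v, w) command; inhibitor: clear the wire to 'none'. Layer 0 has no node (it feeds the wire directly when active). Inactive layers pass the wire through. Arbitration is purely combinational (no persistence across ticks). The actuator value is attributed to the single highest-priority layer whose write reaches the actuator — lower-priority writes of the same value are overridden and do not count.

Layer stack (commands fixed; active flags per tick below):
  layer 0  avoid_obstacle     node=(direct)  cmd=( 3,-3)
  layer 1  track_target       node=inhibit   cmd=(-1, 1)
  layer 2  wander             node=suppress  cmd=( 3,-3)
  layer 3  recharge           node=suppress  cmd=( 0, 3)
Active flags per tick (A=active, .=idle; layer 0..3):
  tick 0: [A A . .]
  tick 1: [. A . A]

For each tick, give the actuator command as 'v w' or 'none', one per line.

tick 0:
  layer 0 (avoid_obstacle) active — direct: (3, -3)
  layer 1 (track_target) active — inhibits: none
  layer 2 (wander) idle — unchanged: none
  layer 3 (recharge) idle — unchanged: none
  → actuator none
tick 1:
  layer 0 (avoid_obstacle) idle — none
  layer 1 (track_target) active — inhibits: none
  layer 2 (wander) idle — unchanged: none
  layer 3 (recharge) active — suppresses: (0, 3)
  → actuator (0, 3)

none
0 3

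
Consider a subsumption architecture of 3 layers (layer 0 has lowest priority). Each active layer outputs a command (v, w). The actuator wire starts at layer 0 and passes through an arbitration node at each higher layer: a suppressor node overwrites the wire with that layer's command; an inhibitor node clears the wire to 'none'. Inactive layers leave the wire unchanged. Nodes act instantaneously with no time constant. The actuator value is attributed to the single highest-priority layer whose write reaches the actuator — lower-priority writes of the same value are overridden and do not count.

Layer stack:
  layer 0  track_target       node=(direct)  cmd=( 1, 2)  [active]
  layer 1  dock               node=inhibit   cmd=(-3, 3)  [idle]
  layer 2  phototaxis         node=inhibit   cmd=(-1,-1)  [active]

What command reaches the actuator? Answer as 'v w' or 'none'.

L0 track_target: active, feeds wire = (1, 2)
L1 dock: idle → wire stays (1, 2)
L2 phototaxis: active, inhibitor → wire = none
actuator = none

none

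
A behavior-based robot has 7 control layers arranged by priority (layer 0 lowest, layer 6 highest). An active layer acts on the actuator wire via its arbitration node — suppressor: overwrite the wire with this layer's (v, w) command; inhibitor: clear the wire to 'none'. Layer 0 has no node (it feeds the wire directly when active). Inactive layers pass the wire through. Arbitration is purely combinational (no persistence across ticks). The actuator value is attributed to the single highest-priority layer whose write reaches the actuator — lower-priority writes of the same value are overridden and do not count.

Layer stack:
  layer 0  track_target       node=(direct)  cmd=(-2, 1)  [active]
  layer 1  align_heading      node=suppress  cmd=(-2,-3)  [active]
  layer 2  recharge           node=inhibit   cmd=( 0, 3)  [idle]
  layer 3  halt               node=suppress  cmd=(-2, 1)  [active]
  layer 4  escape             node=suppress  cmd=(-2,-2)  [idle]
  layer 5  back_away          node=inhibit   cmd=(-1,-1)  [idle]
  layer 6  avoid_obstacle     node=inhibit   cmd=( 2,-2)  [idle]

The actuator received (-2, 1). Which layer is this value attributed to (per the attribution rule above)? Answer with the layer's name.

halt

L0 track_target: active, feeds wire = (-2, 1)
L1 align_heading: active, suppressor → wire = (-2, -3)
L2 recharge: idle → wire stays (-2, -3)
L3 halt: active, suppressor → wire = (-2, 1)
L4 escape: idle → wire stays (-2, 1)
L5 back_away: idle → wire stays (-2, 1)
L6 avoid_obstacle: idle → wire stays (-2, 1)
actuator = (-2, 1)
last writer: layer 3 = halt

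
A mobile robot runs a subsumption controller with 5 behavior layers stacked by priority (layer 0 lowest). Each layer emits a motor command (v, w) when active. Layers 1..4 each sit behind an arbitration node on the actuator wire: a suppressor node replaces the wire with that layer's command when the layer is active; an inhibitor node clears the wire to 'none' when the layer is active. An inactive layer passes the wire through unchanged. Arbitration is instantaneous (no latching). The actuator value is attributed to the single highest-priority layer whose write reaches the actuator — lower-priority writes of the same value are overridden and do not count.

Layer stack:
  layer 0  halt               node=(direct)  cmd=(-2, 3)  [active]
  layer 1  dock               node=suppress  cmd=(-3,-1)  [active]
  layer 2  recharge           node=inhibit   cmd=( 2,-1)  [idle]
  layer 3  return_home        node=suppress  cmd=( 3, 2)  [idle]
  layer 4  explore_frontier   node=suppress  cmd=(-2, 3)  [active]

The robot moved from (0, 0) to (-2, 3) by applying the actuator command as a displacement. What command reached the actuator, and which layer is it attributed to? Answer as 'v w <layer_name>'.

-2 3 explore_frontier

displacement = (-2, 3) − (0, 0) = (-2, 3)
[0] halt on; wire := (-2, 3)
[1] dock on (suppress); wire := (-3, -1)
[2] recharge off; pass (-3, -1)
[3] return_home off; pass (-3, -1)
[4] explore_frontier on (suppress); wire := (-2, 3)
output (-2, 3) — from layer 4 (explore_frontier)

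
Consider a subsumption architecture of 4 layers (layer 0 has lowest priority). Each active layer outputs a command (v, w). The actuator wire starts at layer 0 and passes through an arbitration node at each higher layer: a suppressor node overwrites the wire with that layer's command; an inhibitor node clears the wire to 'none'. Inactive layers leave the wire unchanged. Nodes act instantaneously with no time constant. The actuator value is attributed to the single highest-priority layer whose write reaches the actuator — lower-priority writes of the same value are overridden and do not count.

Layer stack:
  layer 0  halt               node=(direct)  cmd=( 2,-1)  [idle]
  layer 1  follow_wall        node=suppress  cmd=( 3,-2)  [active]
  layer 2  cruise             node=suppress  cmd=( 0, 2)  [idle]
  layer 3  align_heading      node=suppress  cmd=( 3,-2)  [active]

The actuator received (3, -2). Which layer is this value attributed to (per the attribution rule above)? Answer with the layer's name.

align_heading

[0] halt off; wire := none
[1] follow_wall on (suppress); wire := (3, -2)
[2] cruise off; pass (3, -2)
[3] align_heading on (suppress); wire := (3, -2)
output (3, -2)
last writer: layer 3 = align_heading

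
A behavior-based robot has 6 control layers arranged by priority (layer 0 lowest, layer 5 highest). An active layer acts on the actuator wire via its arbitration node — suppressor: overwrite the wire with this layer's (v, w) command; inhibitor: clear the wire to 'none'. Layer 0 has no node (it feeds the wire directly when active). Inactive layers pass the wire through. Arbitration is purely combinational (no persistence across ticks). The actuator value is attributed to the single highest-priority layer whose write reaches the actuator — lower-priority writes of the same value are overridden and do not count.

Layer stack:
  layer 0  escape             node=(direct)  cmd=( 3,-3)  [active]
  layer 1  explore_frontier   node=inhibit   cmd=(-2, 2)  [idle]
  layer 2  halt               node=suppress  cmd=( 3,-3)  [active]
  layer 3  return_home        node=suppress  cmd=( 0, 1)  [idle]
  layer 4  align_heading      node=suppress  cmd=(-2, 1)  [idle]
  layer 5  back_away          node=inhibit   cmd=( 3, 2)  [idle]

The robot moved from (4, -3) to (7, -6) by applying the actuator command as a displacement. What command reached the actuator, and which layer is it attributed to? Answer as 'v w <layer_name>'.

displacement = (7, -6) − (4, -3) = (3, -3)
layer 0 (escape) active — direct: (3, -3)
layer 1 (explore_frontier) idle — unchanged: (3, -3)
layer 2 (halt) active — suppresses: (3, -3)
layer 3 (return_home) idle — unchanged: (3, -3)
layer 4 (align_heading) idle — unchanged: (3, -3)
layer 5 (back_away) idle — unchanged: (3, -3)
→ actuator (3, -3) — from layer 2 (halt)

3 -3 halt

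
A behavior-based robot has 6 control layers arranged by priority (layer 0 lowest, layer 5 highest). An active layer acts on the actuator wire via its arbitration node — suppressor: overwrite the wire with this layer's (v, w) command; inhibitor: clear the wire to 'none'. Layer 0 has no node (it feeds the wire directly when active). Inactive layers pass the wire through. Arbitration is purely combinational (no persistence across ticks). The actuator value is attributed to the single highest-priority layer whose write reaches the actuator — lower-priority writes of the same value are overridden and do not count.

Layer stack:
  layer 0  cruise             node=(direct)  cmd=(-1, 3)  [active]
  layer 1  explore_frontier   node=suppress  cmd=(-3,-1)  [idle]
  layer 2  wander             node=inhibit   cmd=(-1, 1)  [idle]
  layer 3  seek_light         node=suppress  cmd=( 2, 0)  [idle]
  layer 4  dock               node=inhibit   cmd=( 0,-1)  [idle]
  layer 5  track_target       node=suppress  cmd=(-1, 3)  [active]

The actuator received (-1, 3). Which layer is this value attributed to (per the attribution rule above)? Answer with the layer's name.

layer 0 (cruise) active — direct: (-1, 3)
layer 1 (explore_frontier) idle — unchanged: (-1, 3)
layer 2 (wander) idle — unchanged: (-1, 3)
layer 3 (seek_light) idle — unchanged: (-1, 3)
layer 4 (dock) idle — unchanged: (-1, 3)
layer 5 (track_target) active — suppresses: (-1, 3)
→ actuator (-1, 3)
last writer: layer 5 = track_target

track_target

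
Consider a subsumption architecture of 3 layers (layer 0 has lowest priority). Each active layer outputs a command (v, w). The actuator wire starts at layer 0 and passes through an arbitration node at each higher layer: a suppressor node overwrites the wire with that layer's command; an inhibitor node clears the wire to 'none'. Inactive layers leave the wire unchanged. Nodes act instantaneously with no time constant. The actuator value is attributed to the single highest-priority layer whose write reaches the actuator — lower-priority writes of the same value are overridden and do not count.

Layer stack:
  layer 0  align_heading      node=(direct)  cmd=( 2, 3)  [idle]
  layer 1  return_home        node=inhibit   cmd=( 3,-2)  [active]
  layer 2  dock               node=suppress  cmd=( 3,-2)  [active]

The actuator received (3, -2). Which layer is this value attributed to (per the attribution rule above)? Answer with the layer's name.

dock

layer 0 (align_heading) idle — none
layer 1 (return_home) active — inhibits: none
layer 2 (dock) active — suppresses: (3, -2)
→ actuator (3, -2)
last writer: layer 2 = dock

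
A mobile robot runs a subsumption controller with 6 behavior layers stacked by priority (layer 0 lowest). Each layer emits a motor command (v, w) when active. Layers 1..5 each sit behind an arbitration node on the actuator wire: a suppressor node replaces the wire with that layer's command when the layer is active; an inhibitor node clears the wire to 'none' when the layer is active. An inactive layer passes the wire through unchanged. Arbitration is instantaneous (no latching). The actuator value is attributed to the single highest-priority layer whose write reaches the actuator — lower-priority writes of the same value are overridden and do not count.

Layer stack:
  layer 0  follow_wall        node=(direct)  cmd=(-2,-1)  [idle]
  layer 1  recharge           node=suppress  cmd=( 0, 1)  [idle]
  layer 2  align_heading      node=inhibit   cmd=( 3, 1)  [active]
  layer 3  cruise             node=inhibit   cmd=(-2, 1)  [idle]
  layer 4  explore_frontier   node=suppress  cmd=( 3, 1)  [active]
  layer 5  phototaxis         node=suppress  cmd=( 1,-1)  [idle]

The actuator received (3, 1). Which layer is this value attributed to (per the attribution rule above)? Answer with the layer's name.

L0 follow_wall: idle → wire = none
L1 recharge: idle → wire stays none
L2 align_heading: active, inhibitor → wire = none
L3 cruise: idle → wire stays none
L4 explore_frontier: active, suppressor → wire = (3, 1)
L5 phototaxis: idle → wire stays (3, 1)
actuator = (3, 1)
last writer: layer 4 = explore_frontier

explore_frontier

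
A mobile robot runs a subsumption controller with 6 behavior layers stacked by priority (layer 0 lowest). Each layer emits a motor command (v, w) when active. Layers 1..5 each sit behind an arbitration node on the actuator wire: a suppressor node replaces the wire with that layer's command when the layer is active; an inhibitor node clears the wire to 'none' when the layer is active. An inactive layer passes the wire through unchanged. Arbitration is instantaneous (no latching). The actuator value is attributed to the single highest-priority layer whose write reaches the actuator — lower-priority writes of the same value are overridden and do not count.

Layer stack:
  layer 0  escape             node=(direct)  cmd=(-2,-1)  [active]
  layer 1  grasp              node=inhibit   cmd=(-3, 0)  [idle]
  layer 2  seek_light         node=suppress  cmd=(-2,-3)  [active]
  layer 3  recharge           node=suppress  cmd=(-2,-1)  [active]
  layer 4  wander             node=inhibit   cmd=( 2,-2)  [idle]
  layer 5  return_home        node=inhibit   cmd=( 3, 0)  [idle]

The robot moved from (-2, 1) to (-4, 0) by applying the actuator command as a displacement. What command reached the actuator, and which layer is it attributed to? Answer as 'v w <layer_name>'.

displacement = (-4, 0) − (-2, 1) = (-2, -1)
L0 escape: active, feeds wire = (-2, -1)
L1 grasp: idle → wire stays (-2, -1)
L2 seek_light: active, suppressor → wire = (-2, -3)
L3 recharge: active, suppressor → wire = (-2, -1)
L4 wander: idle → wire stays (-2, -1)
L5 return_home: idle → wire stays (-2, -1)
actuator = (-2, -1) — from layer 3 (recharge)

-2 -1 recharge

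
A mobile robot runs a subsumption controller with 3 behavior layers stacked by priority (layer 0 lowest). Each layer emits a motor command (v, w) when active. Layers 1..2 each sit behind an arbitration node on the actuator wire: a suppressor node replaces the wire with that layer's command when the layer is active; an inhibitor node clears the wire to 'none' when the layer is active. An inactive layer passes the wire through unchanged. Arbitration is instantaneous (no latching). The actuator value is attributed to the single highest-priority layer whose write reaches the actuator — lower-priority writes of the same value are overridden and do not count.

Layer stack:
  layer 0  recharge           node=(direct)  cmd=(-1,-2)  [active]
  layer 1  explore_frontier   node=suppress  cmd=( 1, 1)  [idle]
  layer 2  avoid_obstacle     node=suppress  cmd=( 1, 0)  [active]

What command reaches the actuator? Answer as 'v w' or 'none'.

layer 0 (recharge) active — direct: (-1, -2)
layer 1 (explore_frontier) idle — unchanged: (-1, -2)
layer 2 (avoid_obstacle) active — suppresses: (1, 0)
→ actuator (1, 0)

1 0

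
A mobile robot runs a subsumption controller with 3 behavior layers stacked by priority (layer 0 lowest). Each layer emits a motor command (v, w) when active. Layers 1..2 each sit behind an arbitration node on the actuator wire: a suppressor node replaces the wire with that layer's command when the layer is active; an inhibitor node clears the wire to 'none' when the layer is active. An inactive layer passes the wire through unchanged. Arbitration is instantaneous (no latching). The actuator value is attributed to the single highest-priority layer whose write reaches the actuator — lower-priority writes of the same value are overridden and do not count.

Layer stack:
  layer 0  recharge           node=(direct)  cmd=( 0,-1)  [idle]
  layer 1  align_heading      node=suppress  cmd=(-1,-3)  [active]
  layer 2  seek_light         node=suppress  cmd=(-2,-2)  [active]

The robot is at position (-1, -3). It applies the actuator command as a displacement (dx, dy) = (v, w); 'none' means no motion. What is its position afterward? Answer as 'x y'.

layer 0 (recharge) idle — none
layer 1 (align_heading) active — suppresses: (-1, -3)
layer 2 (seek_light) active — suppresses: (-2, -2)
→ actuator (-2, -2)
position: (-1, -3) + (-2, -2) = (-3, -5)

-3 -5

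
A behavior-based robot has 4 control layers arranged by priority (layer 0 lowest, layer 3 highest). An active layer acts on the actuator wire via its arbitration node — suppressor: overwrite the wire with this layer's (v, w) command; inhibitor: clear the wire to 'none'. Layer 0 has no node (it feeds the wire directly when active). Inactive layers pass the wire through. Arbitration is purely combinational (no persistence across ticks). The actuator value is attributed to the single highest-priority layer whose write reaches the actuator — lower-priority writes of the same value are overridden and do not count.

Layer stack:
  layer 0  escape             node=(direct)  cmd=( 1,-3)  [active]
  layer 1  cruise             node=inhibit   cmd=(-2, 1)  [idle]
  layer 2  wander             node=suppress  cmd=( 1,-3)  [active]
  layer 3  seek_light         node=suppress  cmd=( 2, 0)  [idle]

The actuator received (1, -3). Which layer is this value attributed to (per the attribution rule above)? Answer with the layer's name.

layer 0 (escape) active — direct: (1, -3)
layer 1 (cruise) idle — unchanged: (1, -3)
layer 2 (wander) active — suppresses: (1, -3)
layer 3 (seek_light) idle — unchanged: (1, -3)
→ actuator (1, -3)
last writer: layer 2 = wander

wander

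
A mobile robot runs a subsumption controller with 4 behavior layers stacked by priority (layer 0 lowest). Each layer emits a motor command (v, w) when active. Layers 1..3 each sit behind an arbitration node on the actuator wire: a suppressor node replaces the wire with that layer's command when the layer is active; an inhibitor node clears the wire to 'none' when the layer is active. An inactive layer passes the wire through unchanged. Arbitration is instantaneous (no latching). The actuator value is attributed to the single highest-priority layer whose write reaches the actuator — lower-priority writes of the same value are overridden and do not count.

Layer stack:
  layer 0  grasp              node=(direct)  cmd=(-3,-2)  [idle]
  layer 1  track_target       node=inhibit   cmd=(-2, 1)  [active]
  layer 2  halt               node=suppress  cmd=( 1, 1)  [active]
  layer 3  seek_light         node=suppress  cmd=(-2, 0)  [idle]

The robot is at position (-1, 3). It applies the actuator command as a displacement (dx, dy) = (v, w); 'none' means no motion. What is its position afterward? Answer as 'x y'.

L0 grasp: idle → wire = none
L1 track_target: active, inhibitor → wire = none
L2 halt: active, suppressor → wire = (1, 1)
L3 seek_light: idle → wire stays (1, 1)
actuator = (1, 1)
position: (-1, 3) + (1, 1) = (0, 4)

0 4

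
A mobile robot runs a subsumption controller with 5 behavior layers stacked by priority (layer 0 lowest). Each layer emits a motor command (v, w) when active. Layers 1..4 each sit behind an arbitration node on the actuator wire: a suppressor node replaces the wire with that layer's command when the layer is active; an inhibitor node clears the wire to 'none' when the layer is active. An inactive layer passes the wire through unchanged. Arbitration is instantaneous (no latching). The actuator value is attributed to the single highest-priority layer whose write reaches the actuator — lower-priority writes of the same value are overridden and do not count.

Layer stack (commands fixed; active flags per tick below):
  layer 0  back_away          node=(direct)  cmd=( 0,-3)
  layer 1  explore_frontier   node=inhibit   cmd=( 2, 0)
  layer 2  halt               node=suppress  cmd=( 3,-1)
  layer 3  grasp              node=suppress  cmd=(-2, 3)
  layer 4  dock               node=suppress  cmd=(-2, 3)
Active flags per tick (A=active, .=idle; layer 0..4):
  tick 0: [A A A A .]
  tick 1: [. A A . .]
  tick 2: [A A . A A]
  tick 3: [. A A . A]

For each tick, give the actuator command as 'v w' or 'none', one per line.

-2 3
3 -1
-2 3
-2 3

tick 0:
  L0 back_away: active, feeds wire = (0, -3)
  L1 explore_frontier: active, inhibitor → wire = none
  L2 halt: active, suppressor → wire = (3, -1)
  L3 grasp: active, suppressor → wire = (-2, 3)
  L4 dock: idle → wire stays (-2, 3)
  actuator = (-2, 3)
tick 1:
  L0 back_away: idle → wire = none
  L1 explore_frontier: active, inhibitor → wire = none
  L2 halt: active, suppressor → wire = (3, -1)
  L3 grasp: idle → wire stays (3, -1)
  L4 dock: idle → wire stays (3, -1)
  actuator = (3, -1)
tick 2:
  L0 back_away: active, feeds wire = (0, -3)
  L1 explore_frontier: active, inhibitor → wire = none
  L2 halt: idle → wire stays none
  L3 grasp: active, suppressor → wire = (-2, 3)
  L4 dock: active, suppressor → wire = (-2, 3)
  actuator = (-2, 3)
tick 3:
  L0 back_away: idle → wire = none
  L1 explore_frontier: active, inhibitor → wire = none
  L2 halt: active, suppressor → wire = (3, -1)
  L3 grasp: idle → wire stays (3, -1)
  L4 dock: active, suppressor → wire = (-2, 3)
  actuator = (-2, 3)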